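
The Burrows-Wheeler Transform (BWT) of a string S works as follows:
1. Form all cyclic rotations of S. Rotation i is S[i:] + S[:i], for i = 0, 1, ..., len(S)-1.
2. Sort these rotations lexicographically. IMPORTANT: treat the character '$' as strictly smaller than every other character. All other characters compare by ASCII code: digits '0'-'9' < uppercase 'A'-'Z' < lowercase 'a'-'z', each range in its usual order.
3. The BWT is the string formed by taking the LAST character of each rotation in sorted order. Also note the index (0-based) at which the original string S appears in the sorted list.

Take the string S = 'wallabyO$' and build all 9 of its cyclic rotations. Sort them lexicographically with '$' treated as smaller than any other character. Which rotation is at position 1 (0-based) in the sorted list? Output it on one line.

All 9 rotations (rotation i = S[i:]+S[:i]):
  rot[0] = wallabyO$
  rot[1] = allabyO$w
  rot[2] = llabyO$wa
  rot[3] = labyO$wal
  rot[4] = abyO$wall
  rot[5] = byO$walla
  rot[6] = yO$wallab
  rot[7] = O$wallaby
  rot[8] = $wallabyO
Sorted (with $ < everything):
  sorted[0] = $wallabyO
  sorted[1] = O$wallaby
  sorted[2] = abyO$wall
  sorted[3] = allabyO$w
  sorted[4] = byO$walla
  sorted[5] = labyO$wal
  sorted[6] = llabyO$wa
  sorted[7] = wallabyO$
  sorted[8] = yO$wallab
sorted[1] = O$wallaby

Answer: O$wallaby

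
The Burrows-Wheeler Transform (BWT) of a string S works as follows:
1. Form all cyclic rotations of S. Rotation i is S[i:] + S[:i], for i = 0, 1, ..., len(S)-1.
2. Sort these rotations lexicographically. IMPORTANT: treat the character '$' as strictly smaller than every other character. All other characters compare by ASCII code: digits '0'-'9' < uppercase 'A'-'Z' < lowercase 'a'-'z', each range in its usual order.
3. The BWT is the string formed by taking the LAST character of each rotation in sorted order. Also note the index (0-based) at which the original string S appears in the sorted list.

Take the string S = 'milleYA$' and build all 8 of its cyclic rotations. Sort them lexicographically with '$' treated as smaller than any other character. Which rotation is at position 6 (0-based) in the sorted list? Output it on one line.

All 8 rotations (rotation i = S[i:]+S[:i]):
  rot[0] = milleYA$
  rot[1] = illeYA$m
  rot[2] = lleYA$mi
  rot[3] = leYA$mil
  rot[4] = eYA$mill
  rot[5] = YA$mille
  rot[6] = A$milleY
  rot[7] = $milleYA
Sorted (with $ < everything):
  sorted[0] = $milleYA
  sorted[1] = A$milleY
  sorted[2] = YA$mille
  sorted[3] = eYA$mill
  sorted[4] = illeYA$m
  sorted[5] = leYA$mil
  sorted[6] = lleYA$mi
  sorted[7] = milleYA$
sorted[6] = lleYA$mi

Answer: lleYA$mi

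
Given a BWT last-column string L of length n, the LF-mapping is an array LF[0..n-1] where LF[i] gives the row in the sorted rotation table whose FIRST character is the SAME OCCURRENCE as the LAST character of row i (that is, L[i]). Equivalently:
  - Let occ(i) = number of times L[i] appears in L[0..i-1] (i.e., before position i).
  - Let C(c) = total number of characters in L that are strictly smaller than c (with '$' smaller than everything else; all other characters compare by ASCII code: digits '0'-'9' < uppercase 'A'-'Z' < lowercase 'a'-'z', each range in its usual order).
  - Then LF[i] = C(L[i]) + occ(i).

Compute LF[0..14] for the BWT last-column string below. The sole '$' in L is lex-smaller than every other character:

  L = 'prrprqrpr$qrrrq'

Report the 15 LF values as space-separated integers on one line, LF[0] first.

Char counts: '$':1, 'p':3, 'q':3, 'r':8
C (first-col start): C('$')=0, C('p')=1, C('q')=4, C('r')=7
L[0]='p': occ=0, LF[0]=C('p')+0=1+0=1
L[1]='r': occ=0, LF[1]=C('r')+0=7+0=7
L[2]='r': occ=1, LF[2]=C('r')+1=7+1=8
L[3]='p': occ=1, LF[3]=C('p')+1=1+1=2
L[4]='r': occ=2, LF[4]=C('r')+2=7+2=9
L[5]='q': occ=0, LF[5]=C('q')+0=4+0=4
L[6]='r': occ=3, LF[6]=C('r')+3=7+3=10
L[7]='p': occ=2, LF[7]=C('p')+2=1+2=3
L[8]='r': occ=4, LF[8]=C('r')+4=7+4=11
L[9]='$': occ=0, LF[9]=C('$')+0=0+0=0
L[10]='q': occ=1, LF[10]=C('q')+1=4+1=5
L[11]='r': occ=5, LF[11]=C('r')+5=7+5=12
L[12]='r': occ=6, LF[12]=C('r')+6=7+6=13
L[13]='r': occ=7, LF[13]=C('r')+7=7+7=14
L[14]='q': occ=2, LF[14]=C('q')+2=4+2=6

Answer: 1 7 8 2 9 4 10 3 11 0 5 12 13 14 6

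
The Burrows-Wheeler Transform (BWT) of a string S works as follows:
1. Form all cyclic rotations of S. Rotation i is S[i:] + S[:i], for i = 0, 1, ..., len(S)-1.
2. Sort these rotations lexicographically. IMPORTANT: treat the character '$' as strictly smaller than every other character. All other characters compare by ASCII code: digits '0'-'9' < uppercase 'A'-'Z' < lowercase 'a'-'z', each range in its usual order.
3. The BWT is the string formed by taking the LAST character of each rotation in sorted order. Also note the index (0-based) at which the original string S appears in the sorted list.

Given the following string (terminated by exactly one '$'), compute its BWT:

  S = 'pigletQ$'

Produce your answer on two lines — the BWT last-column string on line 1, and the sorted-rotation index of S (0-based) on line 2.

Answer: Qtlipg$e
6

Derivation:
All 8 rotations (rotation i = S[i:]+S[:i]):
  rot[0] = pigletQ$
  rot[1] = igletQ$p
  rot[2] = gletQ$pi
  rot[3] = letQ$pig
  rot[4] = etQ$pigl
  rot[5] = tQ$pigle
  rot[6] = Q$piglet
  rot[7] = $pigletQ
Sorted (with $ < everything):
  sorted[0] = $pigletQ  (last char: 'Q')
  sorted[1] = Q$piglet  (last char: 't')
  sorted[2] = etQ$pigl  (last char: 'l')
  sorted[3] = gletQ$pi  (last char: 'i')
  sorted[4] = igletQ$p  (last char: 'p')
  sorted[5] = letQ$pig  (last char: 'g')
  sorted[6] = pigletQ$  (last char: '$')
  sorted[7] = tQ$pigle  (last char: 'e')
Last column: Qtlipg$e
Original string S is at sorted index 6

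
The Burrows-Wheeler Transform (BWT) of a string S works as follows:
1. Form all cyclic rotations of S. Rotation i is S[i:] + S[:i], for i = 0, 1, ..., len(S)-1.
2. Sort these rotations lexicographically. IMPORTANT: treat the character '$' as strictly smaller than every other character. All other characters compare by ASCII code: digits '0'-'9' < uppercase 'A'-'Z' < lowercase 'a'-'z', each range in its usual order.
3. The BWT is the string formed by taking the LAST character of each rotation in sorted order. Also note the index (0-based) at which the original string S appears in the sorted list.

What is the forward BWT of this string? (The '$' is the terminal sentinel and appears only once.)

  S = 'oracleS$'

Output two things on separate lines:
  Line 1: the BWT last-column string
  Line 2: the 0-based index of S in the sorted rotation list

All 8 rotations (rotation i = S[i:]+S[:i]):
  rot[0] = oracleS$
  rot[1] = racleS$o
  rot[2] = acleS$or
  rot[3] = cleS$ora
  rot[4] = leS$orac
  rot[5] = eS$oracl
  rot[6] = S$oracle
  rot[7] = $oracleS
Sorted (with $ < everything):
  sorted[0] = $oracleS  (last char: 'S')
  sorted[1] = S$oracle  (last char: 'e')
  sorted[2] = acleS$or  (last char: 'r')
  sorted[3] = cleS$ora  (last char: 'a')
  sorted[4] = eS$oracl  (last char: 'l')
  sorted[5] = leS$orac  (last char: 'c')
  sorted[6] = oracleS$  (last char: '$')
  sorted[7] = racleS$o  (last char: 'o')
Last column: Seralc$o
Original string S is at sorted index 6

Answer: Seralc$o
6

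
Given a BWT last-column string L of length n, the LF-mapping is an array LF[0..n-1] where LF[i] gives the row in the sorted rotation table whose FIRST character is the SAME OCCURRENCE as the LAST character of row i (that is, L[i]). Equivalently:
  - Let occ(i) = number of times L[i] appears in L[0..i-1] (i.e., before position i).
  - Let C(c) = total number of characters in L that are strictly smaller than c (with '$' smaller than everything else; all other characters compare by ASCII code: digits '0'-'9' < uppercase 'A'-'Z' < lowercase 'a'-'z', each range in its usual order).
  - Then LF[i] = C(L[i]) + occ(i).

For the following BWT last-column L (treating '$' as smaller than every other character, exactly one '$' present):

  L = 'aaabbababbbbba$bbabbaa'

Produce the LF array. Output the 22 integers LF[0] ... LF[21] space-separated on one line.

Answer: 1 2 3 10 11 4 12 5 13 14 15 16 17 6 0 18 19 7 20 21 8 9

Derivation:
Char counts: '$':1, 'a':9, 'b':12
C (first-col start): C('$')=0, C('a')=1, C('b')=10
L[0]='a': occ=0, LF[0]=C('a')+0=1+0=1
L[1]='a': occ=1, LF[1]=C('a')+1=1+1=2
L[2]='a': occ=2, LF[2]=C('a')+2=1+2=3
L[3]='b': occ=0, LF[3]=C('b')+0=10+0=10
L[4]='b': occ=1, LF[4]=C('b')+1=10+1=11
L[5]='a': occ=3, LF[5]=C('a')+3=1+3=4
L[6]='b': occ=2, LF[6]=C('b')+2=10+2=12
L[7]='a': occ=4, LF[7]=C('a')+4=1+4=5
L[8]='b': occ=3, LF[8]=C('b')+3=10+3=13
L[9]='b': occ=4, LF[9]=C('b')+4=10+4=14
L[10]='b': occ=5, LF[10]=C('b')+5=10+5=15
L[11]='b': occ=6, LF[11]=C('b')+6=10+6=16
L[12]='b': occ=7, LF[12]=C('b')+7=10+7=17
L[13]='a': occ=5, LF[13]=C('a')+5=1+5=6
L[14]='$': occ=0, LF[14]=C('$')+0=0+0=0
L[15]='b': occ=8, LF[15]=C('b')+8=10+8=18
L[16]='b': occ=9, LF[16]=C('b')+9=10+9=19
L[17]='a': occ=6, LF[17]=C('a')+6=1+6=7
L[18]='b': occ=10, LF[18]=C('b')+10=10+10=20
L[19]='b': occ=11, LF[19]=C('b')+11=10+11=21
L[20]='a': occ=7, LF[20]=C('a')+7=1+7=8
L[21]='a': occ=8, LF[21]=C('a')+8=1+8=9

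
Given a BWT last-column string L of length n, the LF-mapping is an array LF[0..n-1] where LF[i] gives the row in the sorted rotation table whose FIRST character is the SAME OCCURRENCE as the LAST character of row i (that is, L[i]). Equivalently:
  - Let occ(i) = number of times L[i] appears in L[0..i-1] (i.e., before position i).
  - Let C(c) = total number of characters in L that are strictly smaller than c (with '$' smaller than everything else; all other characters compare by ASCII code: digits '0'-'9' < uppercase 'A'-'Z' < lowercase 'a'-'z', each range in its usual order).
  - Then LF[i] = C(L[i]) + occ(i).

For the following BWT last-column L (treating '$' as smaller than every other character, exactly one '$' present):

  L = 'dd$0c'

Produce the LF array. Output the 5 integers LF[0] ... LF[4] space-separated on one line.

Char counts: '$':1, '0':1, 'c':1, 'd':2
C (first-col start): C('$')=0, C('0')=1, C('c')=2, C('d')=3
L[0]='d': occ=0, LF[0]=C('d')+0=3+0=3
L[1]='d': occ=1, LF[1]=C('d')+1=3+1=4
L[2]='$': occ=0, LF[2]=C('$')+0=0+0=0
L[3]='0': occ=0, LF[3]=C('0')+0=1+0=1
L[4]='c': occ=0, LF[4]=C('c')+0=2+0=2

Answer: 3 4 0 1 2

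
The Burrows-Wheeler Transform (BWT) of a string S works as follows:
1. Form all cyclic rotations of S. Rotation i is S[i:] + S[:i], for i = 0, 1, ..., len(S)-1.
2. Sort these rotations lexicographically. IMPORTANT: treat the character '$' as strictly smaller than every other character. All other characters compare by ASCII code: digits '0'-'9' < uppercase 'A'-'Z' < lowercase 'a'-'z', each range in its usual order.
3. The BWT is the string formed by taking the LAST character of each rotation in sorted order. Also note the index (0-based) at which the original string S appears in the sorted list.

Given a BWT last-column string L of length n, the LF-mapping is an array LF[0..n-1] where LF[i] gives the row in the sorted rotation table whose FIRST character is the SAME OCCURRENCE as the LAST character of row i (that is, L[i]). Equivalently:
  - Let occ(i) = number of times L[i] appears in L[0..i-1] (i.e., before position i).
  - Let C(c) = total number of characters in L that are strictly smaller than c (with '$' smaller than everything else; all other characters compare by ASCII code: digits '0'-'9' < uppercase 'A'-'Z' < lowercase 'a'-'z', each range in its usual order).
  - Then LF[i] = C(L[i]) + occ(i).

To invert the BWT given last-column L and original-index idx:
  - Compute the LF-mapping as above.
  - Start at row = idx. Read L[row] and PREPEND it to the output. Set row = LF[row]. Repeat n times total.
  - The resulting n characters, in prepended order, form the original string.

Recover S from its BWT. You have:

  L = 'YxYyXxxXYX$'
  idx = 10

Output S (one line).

Answer: yXxYxYXxXY$

Derivation:
LF mapping: 4 7 5 10 1 8 9 2 6 3 0
Walk LF starting at row 10, prepending L[row]:
  step 1: row=10, L[10]='$', prepend. Next row=LF[10]=0
  step 2: row=0, L[0]='Y', prepend. Next row=LF[0]=4
  step 3: row=4, L[4]='X', prepend. Next row=LF[4]=1
  step 4: row=1, L[1]='x', prepend. Next row=LF[1]=7
  step 5: row=7, L[7]='X', prepend. Next row=LF[7]=2
  step 6: row=2, L[2]='Y', prepend. Next row=LF[2]=5
  step 7: row=5, L[5]='x', prepend. Next row=LF[5]=8
  step 8: row=8, L[8]='Y', prepend. Next row=LF[8]=6
  step 9: row=6, L[6]='x', prepend. Next row=LF[6]=9
  step 10: row=9, L[9]='X', prepend. Next row=LF[9]=3
  step 11: row=3, L[3]='y', prepend. Next row=LF[3]=10
Reversed output: yXxYxYXxXY$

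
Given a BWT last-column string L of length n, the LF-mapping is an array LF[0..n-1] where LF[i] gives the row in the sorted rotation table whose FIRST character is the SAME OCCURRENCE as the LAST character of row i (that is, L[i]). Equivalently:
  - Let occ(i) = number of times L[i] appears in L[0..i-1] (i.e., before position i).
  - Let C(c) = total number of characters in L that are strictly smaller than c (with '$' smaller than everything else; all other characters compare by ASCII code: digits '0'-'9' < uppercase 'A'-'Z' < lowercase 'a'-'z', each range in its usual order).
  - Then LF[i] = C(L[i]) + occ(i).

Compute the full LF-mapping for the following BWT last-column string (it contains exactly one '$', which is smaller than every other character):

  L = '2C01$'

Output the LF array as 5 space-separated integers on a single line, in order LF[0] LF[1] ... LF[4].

Answer: 3 4 1 2 0

Derivation:
Char counts: '$':1, '0':1, '1':1, '2':1, 'C':1
C (first-col start): C('$')=0, C('0')=1, C('1')=2, C('2')=3, C('C')=4
L[0]='2': occ=0, LF[0]=C('2')+0=3+0=3
L[1]='C': occ=0, LF[1]=C('C')+0=4+0=4
L[2]='0': occ=0, LF[2]=C('0')+0=1+0=1
L[3]='1': occ=0, LF[3]=C('1')+0=2+0=2
L[4]='$': occ=0, LF[4]=C('$')+0=0+0=0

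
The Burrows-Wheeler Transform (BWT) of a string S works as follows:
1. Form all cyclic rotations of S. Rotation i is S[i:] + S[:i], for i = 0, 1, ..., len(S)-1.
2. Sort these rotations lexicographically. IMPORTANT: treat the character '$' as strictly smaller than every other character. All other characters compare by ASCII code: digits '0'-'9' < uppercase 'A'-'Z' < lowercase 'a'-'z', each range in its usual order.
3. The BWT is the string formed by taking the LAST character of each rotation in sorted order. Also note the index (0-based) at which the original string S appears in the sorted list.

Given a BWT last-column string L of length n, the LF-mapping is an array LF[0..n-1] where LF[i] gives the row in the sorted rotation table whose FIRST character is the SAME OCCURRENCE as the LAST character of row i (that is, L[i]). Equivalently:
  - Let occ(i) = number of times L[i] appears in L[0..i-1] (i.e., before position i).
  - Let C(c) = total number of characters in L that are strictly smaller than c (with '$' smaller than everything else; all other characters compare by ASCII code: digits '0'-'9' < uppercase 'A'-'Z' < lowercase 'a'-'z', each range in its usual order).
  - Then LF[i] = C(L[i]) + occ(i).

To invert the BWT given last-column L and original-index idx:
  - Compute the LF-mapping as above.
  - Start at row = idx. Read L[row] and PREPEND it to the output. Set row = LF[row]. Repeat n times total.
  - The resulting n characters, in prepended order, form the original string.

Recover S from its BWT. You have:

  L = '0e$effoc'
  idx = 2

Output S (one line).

LF mapping: 1 3 0 4 5 6 7 2
Walk LF starting at row 2, prepending L[row]:
  step 1: row=2, L[2]='$', prepend. Next row=LF[2]=0
  step 2: row=0, L[0]='0', prepend. Next row=LF[0]=1
  step 3: row=1, L[1]='e', prepend. Next row=LF[1]=3
  step 4: row=3, L[3]='e', prepend. Next row=LF[3]=4
  step 5: row=4, L[4]='f', prepend. Next row=LF[4]=5
  step 6: row=5, L[5]='f', prepend. Next row=LF[5]=6
  step 7: row=6, L[6]='o', prepend. Next row=LF[6]=7
  step 8: row=7, L[7]='c', prepend. Next row=LF[7]=2
Reversed output: coffee0$

Answer: coffee0$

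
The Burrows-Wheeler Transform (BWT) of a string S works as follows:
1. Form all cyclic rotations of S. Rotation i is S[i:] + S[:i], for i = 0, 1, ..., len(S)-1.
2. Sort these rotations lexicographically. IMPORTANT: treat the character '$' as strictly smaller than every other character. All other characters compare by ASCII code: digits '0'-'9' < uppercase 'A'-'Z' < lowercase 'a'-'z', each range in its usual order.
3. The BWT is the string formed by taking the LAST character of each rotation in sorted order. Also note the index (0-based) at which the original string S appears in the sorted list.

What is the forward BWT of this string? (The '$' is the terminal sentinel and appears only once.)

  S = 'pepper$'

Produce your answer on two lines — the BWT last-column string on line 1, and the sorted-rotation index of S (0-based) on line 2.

Answer: rpp$pee
3

Derivation:
All 7 rotations (rotation i = S[i:]+S[:i]):
  rot[0] = pepper$
  rot[1] = epper$p
  rot[2] = pper$pe
  rot[3] = per$pep
  rot[4] = er$pepp
  rot[5] = r$peppe
  rot[6] = $pepper
Sorted (with $ < everything):
  sorted[0] = $pepper  (last char: 'r')
  sorted[1] = epper$p  (last char: 'p')
  sorted[2] = er$pepp  (last char: 'p')
  sorted[3] = pepper$  (last char: '$')
  sorted[4] = per$pep  (last char: 'p')
  sorted[5] = pper$pe  (last char: 'e')
  sorted[6] = r$peppe  (last char: 'e')
Last column: rpp$pee
Original string S is at sorted index 3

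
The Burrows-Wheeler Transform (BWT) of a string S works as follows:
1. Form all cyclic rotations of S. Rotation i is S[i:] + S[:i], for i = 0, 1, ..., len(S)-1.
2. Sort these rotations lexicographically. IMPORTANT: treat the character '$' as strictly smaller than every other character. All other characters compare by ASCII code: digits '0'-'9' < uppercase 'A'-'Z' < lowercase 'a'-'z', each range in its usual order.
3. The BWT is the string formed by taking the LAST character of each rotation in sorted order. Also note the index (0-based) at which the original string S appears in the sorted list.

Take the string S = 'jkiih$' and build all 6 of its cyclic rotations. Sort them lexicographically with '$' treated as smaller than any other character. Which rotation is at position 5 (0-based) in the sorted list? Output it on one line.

Answer: kiih$j

Derivation:
All 6 rotations (rotation i = S[i:]+S[:i]):
  rot[0] = jkiih$
  rot[1] = kiih$j
  rot[2] = iih$jk
  rot[3] = ih$jki
  rot[4] = h$jkii
  rot[5] = $jkiih
Sorted (with $ < everything):
  sorted[0] = $jkiih
  sorted[1] = h$jkii
  sorted[2] = ih$jki
  sorted[3] = iih$jk
  sorted[4] = jkiih$
  sorted[5] = kiih$j
sorted[5] = kiih$j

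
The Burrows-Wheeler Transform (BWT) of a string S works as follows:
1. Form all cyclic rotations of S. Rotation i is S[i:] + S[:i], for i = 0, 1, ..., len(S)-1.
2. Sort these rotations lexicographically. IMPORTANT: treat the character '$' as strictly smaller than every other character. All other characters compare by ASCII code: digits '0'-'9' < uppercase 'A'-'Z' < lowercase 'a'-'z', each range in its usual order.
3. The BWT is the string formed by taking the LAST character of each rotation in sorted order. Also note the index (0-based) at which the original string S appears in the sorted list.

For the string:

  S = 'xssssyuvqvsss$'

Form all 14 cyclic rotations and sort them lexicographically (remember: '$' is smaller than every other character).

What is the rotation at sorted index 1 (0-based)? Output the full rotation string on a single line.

All 14 rotations (rotation i = S[i:]+S[:i]):
  rot[0] = xssssyuvqvsss$
  rot[1] = ssssyuvqvsss$x
  rot[2] = sssyuvqvsss$xs
  rot[3] = ssyuvqvsss$xss
  rot[4] = syuvqvsss$xsss
  rot[5] = yuvqvsss$xssss
  rot[6] = uvqvsss$xssssy
  rot[7] = vqvsss$xssssyu
  rot[8] = qvsss$xssssyuv
  rot[9] = vsss$xssssyuvq
  rot[10] = sss$xssssyuvqv
  rot[11] = ss$xssssyuvqvs
  rot[12] = s$xssssyuvqvss
  rot[13] = $xssssyuvqvsss
Sorted (with $ < everything):
  sorted[0] = $xssssyuvqvsss
  sorted[1] = qvsss$xssssyuv
  sorted[2] = s$xssssyuvqvss
  sorted[3] = ss$xssssyuvqvs
  sorted[4] = sss$xssssyuvqv
  sorted[5] = ssssyuvqvsss$x
  sorted[6] = sssyuvqvsss$xs
  sorted[7] = ssyuvqvsss$xss
  sorted[8] = syuvqvsss$xsss
  sorted[9] = uvqvsss$xssssy
  sorted[10] = vqvsss$xssssyu
  sorted[11] = vsss$xssssyuvq
  sorted[12] = xssssyuvqvsss$
  sorted[13] = yuvqvsss$xssss
sorted[1] = qvsss$xssssyuv

Answer: qvsss$xssssyuv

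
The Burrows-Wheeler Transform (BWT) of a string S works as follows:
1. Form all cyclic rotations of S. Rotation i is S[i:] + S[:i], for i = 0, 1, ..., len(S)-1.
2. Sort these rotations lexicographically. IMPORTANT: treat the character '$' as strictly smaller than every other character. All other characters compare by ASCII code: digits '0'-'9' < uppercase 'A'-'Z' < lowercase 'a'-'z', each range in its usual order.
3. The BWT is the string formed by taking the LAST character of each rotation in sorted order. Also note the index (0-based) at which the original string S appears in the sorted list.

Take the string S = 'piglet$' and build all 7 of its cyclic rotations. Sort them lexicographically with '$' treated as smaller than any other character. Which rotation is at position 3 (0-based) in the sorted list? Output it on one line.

Answer: iglet$p

Derivation:
All 7 rotations (rotation i = S[i:]+S[:i]):
  rot[0] = piglet$
  rot[1] = iglet$p
  rot[2] = glet$pi
  rot[3] = let$pig
  rot[4] = et$pigl
  rot[5] = t$pigle
  rot[6] = $piglet
Sorted (with $ < everything):
  sorted[0] = $piglet
  sorted[1] = et$pigl
  sorted[2] = glet$pi
  sorted[3] = iglet$p
  sorted[4] = let$pig
  sorted[5] = piglet$
  sorted[6] = t$pigle
sorted[3] = iglet$p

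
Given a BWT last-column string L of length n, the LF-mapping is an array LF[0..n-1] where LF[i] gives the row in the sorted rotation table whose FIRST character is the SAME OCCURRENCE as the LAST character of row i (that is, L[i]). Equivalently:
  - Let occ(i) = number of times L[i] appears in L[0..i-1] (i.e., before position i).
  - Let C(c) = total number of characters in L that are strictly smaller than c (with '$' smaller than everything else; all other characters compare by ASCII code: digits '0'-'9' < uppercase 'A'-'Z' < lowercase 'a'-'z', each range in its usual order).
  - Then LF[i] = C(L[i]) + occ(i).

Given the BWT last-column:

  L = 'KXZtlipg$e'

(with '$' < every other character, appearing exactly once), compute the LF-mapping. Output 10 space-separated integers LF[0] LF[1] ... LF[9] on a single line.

Char counts: '$':1, 'K':1, 'X':1, 'Z':1, 'e':1, 'g':1, 'i':1, 'l':1, 'p':1, 't':1
C (first-col start): C('$')=0, C('K')=1, C('X')=2, C('Z')=3, C('e')=4, C('g')=5, C('i')=6, C('l')=7, C('p')=8, C('t')=9
L[0]='K': occ=0, LF[0]=C('K')+0=1+0=1
L[1]='X': occ=0, LF[1]=C('X')+0=2+0=2
L[2]='Z': occ=0, LF[2]=C('Z')+0=3+0=3
L[3]='t': occ=0, LF[3]=C('t')+0=9+0=9
L[4]='l': occ=0, LF[4]=C('l')+0=7+0=7
L[5]='i': occ=0, LF[5]=C('i')+0=6+0=6
L[6]='p': occ=0, LF[6]=C('p')+0=8+0=8
L[7]='g': occ=0, LF[7]=C('g')+0=5+0=5
L[8]='$': occ=0, LF[8]=C('$')+0=0+0=0
L[9]='e': occ=0, LF[9]=C('e')+0=4+0=4

Answer: 1 2 3 9 7 6 8 5 0 4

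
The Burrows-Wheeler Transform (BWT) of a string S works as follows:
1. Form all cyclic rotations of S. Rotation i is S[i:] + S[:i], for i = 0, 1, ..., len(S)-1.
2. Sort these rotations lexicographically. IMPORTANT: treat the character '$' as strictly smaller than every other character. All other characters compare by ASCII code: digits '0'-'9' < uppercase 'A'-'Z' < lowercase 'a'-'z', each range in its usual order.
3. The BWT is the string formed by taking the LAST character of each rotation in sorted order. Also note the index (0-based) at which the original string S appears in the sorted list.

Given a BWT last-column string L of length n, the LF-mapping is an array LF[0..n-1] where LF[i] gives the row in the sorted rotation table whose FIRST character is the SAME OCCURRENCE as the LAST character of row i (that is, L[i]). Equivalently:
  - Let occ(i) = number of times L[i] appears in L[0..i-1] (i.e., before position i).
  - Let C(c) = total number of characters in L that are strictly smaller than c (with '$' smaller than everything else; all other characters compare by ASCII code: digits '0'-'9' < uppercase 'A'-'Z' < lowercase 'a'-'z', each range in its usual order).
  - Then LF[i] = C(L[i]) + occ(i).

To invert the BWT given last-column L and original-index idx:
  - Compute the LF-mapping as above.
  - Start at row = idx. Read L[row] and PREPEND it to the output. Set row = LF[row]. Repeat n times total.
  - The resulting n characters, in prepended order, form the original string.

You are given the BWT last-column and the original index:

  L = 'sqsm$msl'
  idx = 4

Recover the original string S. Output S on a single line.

Answer: qlssmms$

Derivation:
LF mapping: 5 4 6 2 0 3 7 1
Walk LF starting at row 4, prepending L[row]:
  step 1: row=4, L[4]='$', prepend. Next row=LF[4]=0
  step 2: row=0, L[0]='s', prepend. Next row=LF[0]=5
  step 3: row=5, L[5]='m', prepend. Next row=LF[5]=3
  step 4: row=3, L[3]='m', prepend. Next row=LF[3]=2
  step 5: row=2, L[2]='s', prepend. Next row=LF[2]=6
  step 6: row=6, L[6]='s', prepend. Next row=LF[6]=7
  step 7: row=7, L[7]='l', prepend. Next row=LF[7]=1
  step 8: row=1, L[1]='q', prepend. Next row=LF[1]=4
Reversed output: qlssmms$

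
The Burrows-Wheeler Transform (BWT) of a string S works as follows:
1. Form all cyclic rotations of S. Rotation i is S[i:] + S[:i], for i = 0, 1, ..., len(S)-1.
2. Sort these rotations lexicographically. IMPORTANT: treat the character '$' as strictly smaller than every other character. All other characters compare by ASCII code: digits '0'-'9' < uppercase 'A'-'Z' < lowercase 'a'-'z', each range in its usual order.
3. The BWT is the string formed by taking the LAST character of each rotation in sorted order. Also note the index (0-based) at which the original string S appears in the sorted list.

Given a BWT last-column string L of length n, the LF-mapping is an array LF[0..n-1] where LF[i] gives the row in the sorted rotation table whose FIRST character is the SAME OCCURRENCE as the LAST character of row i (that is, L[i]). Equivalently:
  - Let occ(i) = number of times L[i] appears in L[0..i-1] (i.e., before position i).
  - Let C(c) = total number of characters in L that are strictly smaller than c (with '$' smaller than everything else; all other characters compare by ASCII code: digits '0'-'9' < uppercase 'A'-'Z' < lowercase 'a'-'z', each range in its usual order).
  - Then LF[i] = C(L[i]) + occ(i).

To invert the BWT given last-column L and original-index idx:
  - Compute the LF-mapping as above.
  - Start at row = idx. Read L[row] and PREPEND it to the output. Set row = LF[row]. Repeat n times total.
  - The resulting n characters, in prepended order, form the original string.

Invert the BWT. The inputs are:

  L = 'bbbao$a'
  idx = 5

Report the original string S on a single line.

LF mapping: 3 4 5 1 6 0 2
Walk LF starting at row 5, prepending L[row]:
  step 1: row=5, L[5]='$', prepend. Next row=LF[5]=0
  step 2: row=0, L[0]='b', prepend. Next row=LF[0]=3
  step 3: row=3, L[3]='a', prepend. Next row=LF[3]=1
  step 4: row=1, L[1]='b', prepend. Next row=LF[1]=4
  step 5: row=4, L[4]='o', prepend. Next row=LF[4]=6
  step 6: row=6, L[6]='a', prepend. Next row=LF[6]=2
  step 7: row=2, L[2]='b', prepend. Next row=LF[2]=5
Reversed output: baobab$

Answer: baobab$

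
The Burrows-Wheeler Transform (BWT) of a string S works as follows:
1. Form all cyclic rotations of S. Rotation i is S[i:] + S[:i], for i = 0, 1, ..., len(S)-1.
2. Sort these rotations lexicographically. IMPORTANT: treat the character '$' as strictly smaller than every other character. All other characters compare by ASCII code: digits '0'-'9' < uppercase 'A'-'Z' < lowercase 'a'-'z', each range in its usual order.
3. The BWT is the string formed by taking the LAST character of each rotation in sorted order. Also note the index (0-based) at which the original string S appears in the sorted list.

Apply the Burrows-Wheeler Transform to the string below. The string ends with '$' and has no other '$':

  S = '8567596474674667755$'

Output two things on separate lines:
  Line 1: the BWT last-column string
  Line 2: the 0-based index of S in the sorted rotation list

All 20 rotations (rotation i = S[i:]+S[:i]):
  rot[0] = 8567596474674667755$
  rot[1] = 567596474674667755$8
  rot[2] = 67596474674667755$85
  rot[3] = 7596474674667755$856
  rot[4] = 596474674667755$8567
  rot[5] = 96474674667755$85675
  rot[6] = 6474674667755$856759
  rot[7] = 474674667755$8567596
  rot[8] = 74674667755$85675964
  rot[9] = 4674667755$856759647
  rot[10] = 674667755$8567596474
  rot[11] = 74667755$85675964746
  rot[12] = 4667755$856759647467
  rot[13] = 667755$8567596474674
  rot[14] = 67755$85675964746746
  rot[15] = 7755$856759647467466
  rot[16] = 755$8567596474674667
  rot[17] = 55$85675964746746677
  rot[18] = 5$856759647467466775
  rot[19] = $8567596474674667755
Sorted (with $ < everything):
  sorted[0] = $8567596474674667755  (last char: '5')
  sorted[1] = 4667755$856759647467  (last char: '7')
  sorted[2] = 4674667755$856759647  (last char: '7')
  sorted[3] = 474674667755$8567596  (last char: '6')
  sorted[4] = 5$856759647467466775  (last char: '5')
  sorted[5] = 55$85675964746746677  (last char: '7')
  sorted[6] = 567596474674667755$8  (last char: '8')
  sorted[7] = 596474674667755$8567  (last char: '7')
  sorted[8] = 6474674667755$856759  (last char: '9')
  sorted[9] = 667755$8567596474674  (last char: '4')
  sorted[10] = 674667755$8567596474  (last char: '4')
  sorted[11] = 67596474674667755$85  (last char: '5')
  sorted[12] = 67755$85675964746746  (last char: '6')
  sorted[13] = 74667755$85675964746  (last char: '6')
  sorted[14] = 74674667755$85675964  (last char: '4')
  sorted[15] = 755$8567596474674667  (last char: '7')
  sorted[16] = 7596474674667755$856  (last char: '6')
  sorted[17] = 7755$856759647467466  (last char: '6')
  sorted[18] = 8567596474674667755$  (last char: '$')
  sorted[19] = 96474674667755$85675  (last char: '5')
Last column: 577657879445664766$5
Original string S is at sorted index 18

Answer: 577657879445664766$5
18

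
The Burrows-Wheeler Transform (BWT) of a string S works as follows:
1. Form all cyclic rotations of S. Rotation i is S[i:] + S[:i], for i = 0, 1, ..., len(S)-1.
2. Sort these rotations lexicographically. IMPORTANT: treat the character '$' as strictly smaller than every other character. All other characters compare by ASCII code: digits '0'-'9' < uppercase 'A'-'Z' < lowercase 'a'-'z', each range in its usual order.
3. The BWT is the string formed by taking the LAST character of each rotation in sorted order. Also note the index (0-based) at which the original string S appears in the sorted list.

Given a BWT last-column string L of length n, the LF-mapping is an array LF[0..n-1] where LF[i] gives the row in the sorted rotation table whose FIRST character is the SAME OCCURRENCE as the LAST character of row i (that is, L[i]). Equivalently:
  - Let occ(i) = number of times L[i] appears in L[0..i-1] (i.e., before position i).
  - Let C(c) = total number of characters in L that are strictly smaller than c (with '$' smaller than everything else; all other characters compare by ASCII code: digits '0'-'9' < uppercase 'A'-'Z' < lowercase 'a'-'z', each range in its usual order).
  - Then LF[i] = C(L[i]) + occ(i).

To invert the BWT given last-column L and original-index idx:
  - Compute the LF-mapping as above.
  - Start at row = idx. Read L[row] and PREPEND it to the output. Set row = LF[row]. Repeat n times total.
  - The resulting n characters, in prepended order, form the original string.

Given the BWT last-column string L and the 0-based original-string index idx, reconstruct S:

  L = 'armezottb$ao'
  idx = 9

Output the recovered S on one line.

Answer: tomatozebra$

Derivation:
LF mapping: 1 8 5 4 11 6 9 10 3 0 2 7
Walk LF starting at row 9, prepending L[row]:
  step 1: row=9, L[9]='$', prepend. Next row=LF[9]=0
  step 2: row=0, L[0]='a', prepend. Next row=LF[0]=1
  step 3: row=1, L[1]='r', prepend. Next row=LF[1]=8
  step 4: row=8, L[8]='b', prepend. Next row=LF[8]=3
  step 5: row=3, L[3]='e', prepend. Next row=LF[3]=4
  step 6: row=4, L[4]='z', prepend. Next row=LF[4]=11
  step 7: row=11, L[11]='o', prepend. Next row=LF[11]=7
  step 8: row=7, L[7]='t', prepend. Next row=LF[7]=10
  step 9: row=10, L[10]='a', prepend. Next row=LF[10]=2
  step 10: row=2, L[2]='m', prepend. Next row=LF[2]=5
  step 11: row=5, L[5]='o', prepend. Next row=LF[5]=6
  step 12: row=6, L[6]='t', prepend. Next row=LF[6]=9
Reversed output: tomatozebra$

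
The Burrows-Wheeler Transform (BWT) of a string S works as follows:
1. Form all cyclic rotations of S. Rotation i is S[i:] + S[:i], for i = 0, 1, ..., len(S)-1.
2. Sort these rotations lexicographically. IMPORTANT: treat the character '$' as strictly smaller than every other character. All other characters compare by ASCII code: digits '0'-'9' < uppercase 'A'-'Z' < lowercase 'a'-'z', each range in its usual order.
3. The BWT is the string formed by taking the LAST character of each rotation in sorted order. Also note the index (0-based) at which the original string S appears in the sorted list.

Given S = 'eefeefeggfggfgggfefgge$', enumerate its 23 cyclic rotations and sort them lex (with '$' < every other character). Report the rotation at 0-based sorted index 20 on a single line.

Answer: ggfggfgggfefgge$eefeefe

Derivation:
All 23 rotations (rotation i = S[i:]+S[:i]):
  rot[0] = eefeefeggfggfgggfefgge$
  rot[1] = efeefeggfggfgggfefgge$e
  rot[2] = feefeggfggfgggfefgge$ee
  rot[3] = eefeggfggfgggfefgge$eef
  rot[4] = efeggfggfgggfefgge$eefe
  rot[5] = feggfggfgggfefgge$eefee
  rot[6] = eggfggfgggfefgge$eefeef
  rot[7] = ggfggfgggfefgge$eefeefe
  rot[8] = gfggfgggfefgge$eefeefeg
  rot[9] = fggfgggfefgge$eefeefegg
  rot[10] = ggfgggfefgge$eefeefeggf
  rot[11] = gfgggfefgge$eefeefeggfg
  rot[12] = fgggfefgge$eefeefeggfgg
  rot[13] = gggfefgge$eefeefeggfggf
  rot[14] = ggfefgge$eefeefeggfggfg
  rot[15] = gfefgge$eefeefeggfggfgg
  rot[16] = fefgge$eefeefeggfggfggg
  rot[17] = efgge$eefeefeggfggfgggf
  rot[18] = fgge$eefeefeggfggfgggfe
  rot[19] = gge$eefeefeggfggfgggfef
  rot[20] = ge$eefeefeggfggfgggfefg
  rot[21] = e$eefeefeggfggfgggfefgg
  rot[22] = $eefeefeggfggfgggfefgge
Sorted (with $ < everything):
  sorted[0] = $eefeefeggfggfgggfefgge
  sorted[1] = e$eefeefeggfggfgggfefgg
  sorted[2] = eefeefeggfggfgggfefgge$
  sorted[3] = eefeggfggfgggfefgge$eef
  sorted[4] = efeefeggfggfgggfefgge$e
  sorted[5] = efeggfggfgggfefgge$eefe
  sorted[6] = efgge$eefeefeggfggfgggf
  sorted[7] = eggfggfgggfefgge$eefeef
  sorted[8] = feefeggfggfgggfefgge$ee
  sorted[9] = fefgge$eefeefeggfggfggg
  sorted[10] = feggfggfgggfefgge$eefee
  sorted[11] = fgge$eefeefeggfggfgggfe
  sorted[12] = fggfgggfefgge$eefeefegg
  sorted[13] = fgggfefgge$eefeefeggfgg
  sorted[14] = ge$eefeefeggfggfgggfefg
  sorted[15] = gfefgge$eefeefeggfggfgg
  sorted[16] = gfggfgggfefgge$eefeefeg
  sorted[17] = gfgggfefgge$eefeefeggfg
  sorted[18] = gge$eefeefeggfggfgggfef
  sorted[19] = ggfefgge$eefeefeggfggfg
  sorted[20] = ggfggfgggfefgge$eefeefe
  sorted[21] = ggfgggfefgge$eefeefeggf
  sorted[22] = gggfefgge$eefeefeggfggf
sorted[20] = ggfggfgggfefgge$eefeefe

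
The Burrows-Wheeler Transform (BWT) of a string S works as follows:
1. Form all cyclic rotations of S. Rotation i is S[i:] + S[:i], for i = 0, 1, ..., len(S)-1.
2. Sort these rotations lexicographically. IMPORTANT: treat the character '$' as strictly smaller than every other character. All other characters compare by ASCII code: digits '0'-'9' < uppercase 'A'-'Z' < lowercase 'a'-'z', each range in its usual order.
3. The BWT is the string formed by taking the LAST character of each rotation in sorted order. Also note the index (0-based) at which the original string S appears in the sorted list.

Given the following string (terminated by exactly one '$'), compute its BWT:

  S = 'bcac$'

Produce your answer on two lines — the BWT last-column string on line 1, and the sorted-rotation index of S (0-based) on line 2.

Answer: cc$ab
2

Derivation:
All 5 rotations (rotation i = S[i:]+S[:i]):
  rot[0] = bcac$
  rot[1] = cac$b
  rot[2] = ac$bc
  rot[3] = c$bca
  rot[4] = $bcac
Sorted (with $ < everything):
  sorted[0] = $bcac  (last char: 'c')
  sorted[1] = ac$bc  (last char: 'c')
  sorted[2] = bcac$  (last char: '$')
  sorted[3] = c$bca  (last char: 'a')
  sorted[4] = cac$b  (last char: 'b')
Last column: cc$ab
Original string S is at sorted index 2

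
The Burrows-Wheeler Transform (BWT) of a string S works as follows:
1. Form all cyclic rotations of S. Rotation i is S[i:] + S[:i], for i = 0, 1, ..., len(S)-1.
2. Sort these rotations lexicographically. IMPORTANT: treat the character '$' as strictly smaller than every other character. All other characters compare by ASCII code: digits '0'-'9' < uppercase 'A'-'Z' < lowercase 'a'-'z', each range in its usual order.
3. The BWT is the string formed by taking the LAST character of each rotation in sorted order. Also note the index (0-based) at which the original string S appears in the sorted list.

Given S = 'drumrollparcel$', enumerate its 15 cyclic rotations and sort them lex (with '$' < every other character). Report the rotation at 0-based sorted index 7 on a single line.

All 15 rotations (rotation i = S[i:]+S[:i]):
  rot[0] = drumrollparcel$
  rot[1] = rumrollparcel$d
  rot[2] = umrollparcel$dr
  rot[3] = mrollparcel$dru
  rot[4] = rollparcel$drum
  rot[5] = ollparcel$drumr
  rot[6] = llparcel$drumro
  rot[7] = lparcel$drumrol
  rot[8] = parcel$drumroll
  rot[9] = arcel$drumrollp
  rot[10] = rcel$drumrollpa
  rot[11] = cel$drumrollpar
  rot[12] = el$drumrollparc
  rot[13] = l$drumrollparce
  rot[14] = $drumrollparcel
Sorted (with $ < everything):
  sorted[0] = $drumrollparcel
  sorted[1] = arcel$drumrollp
  sorted[2] = cel$drumrollpar
  sorted[3] = drumrollparcel$
  sorted[4] = el$drumrollparc
  sorted[5] = l$drumrollparce
  sorted[6] = llparcel$drumro
  sorted[7] = lparcel$drumrol
  sorted[8] = mrollparcel$dru
  sorted[9] = ollparcel$drumr
  sorted[10] = parcel$drumroll
  sorted[11] = rcel$drumrollpa
  sorted[12] = rollparcel$drum
  sorted[13] = rumrollparcel$d
  sorted[14] = umrollparcel$dr
sorted[7] = lparcel$drumrol

Answer: lparcel$drumrol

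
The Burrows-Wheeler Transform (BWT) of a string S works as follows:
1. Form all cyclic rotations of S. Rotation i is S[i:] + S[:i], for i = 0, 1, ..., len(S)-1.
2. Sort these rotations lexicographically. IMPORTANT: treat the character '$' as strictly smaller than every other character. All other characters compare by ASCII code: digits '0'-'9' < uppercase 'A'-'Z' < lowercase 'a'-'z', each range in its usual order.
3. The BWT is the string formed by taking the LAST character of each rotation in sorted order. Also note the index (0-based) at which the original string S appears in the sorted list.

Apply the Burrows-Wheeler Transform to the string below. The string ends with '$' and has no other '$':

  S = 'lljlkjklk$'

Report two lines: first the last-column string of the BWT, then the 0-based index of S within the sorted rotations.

Answer: kkllljlkj$
9

Derivation:
All 10 rotations (rotation i = S[i:]+S[:i]):
  rot[0] = lljlkjklk$
  rot[1] = ljlkjklk$l
  rot[2] = jlkjklk$ll
  rot[3] = lkjklk$llj
  rot[4] = kjklk$lljl
  rot[5] = jklk$lljlk
  rot[6] = klk$lljlkj
  rot[7] = lk$lljlkjk
  rot[8] = k$lljlkjkl
  rot[9] = $lljlkjklk
Sorted (with $ < everything):
  sorted[0] = $lljlkjklk  (last char: 'k')
  sorted[1] = jklk$lljlk  (last char: 'k')
  sorted[2] = jlkjklk$ll  (last char: 'l')
  sorted[3] = k$lljlkjkl  (last char: 'l')
  sorted[4] = kjklk$lljl  (last char: 'l')
  sorted[5] = klk$lljlkj  (last char: 'j')
  sorted[6] = ljlkjklk$l  (last char: 'l')
  sorted[7] = lk$lljlkjk  (last char: 'k')
  sorted[8] = lkjklk$llj  (last char: 'j')
  sorted[9] = lljlkjklk$  (last char: '$')
Last column: kkllljlkj$
Original string S is at sorted index 9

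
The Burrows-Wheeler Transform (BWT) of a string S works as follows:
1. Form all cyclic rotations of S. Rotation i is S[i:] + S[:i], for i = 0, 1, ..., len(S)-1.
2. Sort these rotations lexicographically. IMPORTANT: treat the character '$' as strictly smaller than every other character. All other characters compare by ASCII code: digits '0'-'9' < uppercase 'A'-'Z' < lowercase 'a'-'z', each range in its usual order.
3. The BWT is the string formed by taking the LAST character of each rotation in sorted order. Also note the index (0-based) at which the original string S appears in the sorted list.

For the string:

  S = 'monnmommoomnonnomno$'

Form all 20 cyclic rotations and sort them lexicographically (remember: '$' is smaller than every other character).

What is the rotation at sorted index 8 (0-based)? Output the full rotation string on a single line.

All 20 rotations (rotation i = S[i:]+S[:i]):
  rot[0] = monnmommoomnonnomno$
  rot[1] = onnmommoomnonnomno$m
  rot[2] = nnmommoomnonnomno$mo
  rot[3] = nmommoomnonnomno$mon
  rot[4] = mommoomnonnomno$monn
  rot[5] = ommoomnonnomno$monnm
  rot[6] = mmoomnonnomno$monnmo
  rot[7] = moomnonnomno$monnmom
  rot[8] = oomnonnomno$monnmomm
  rot[9] = omnonnomno$monnmommo
  rot[10] = mnonnomno$monnmommoo
  rot[11] = nonnomno$monnmommoom
  rot[12] = onnomno$monnmommoomn
  rot[13] = nnomno$monnmommoomno
  rot[14] = nomno$monnmommoomnon
  rot[15] = omno$monnmommoomnonn
  rot[16] = mno$monnmommoomnonno
  rot[17] = no$monnmommoomnonnom
  rot[18] = o$monnmommoomnonnomn
  rot[19] = $monnmommoomnonnomno
Sorted (with $ < everything):
  sorted[0] = $monnmommoomnonnomno
  sorted[1] = mmoomnonnomno$monnmo
  sorted[2] = mno$monnmommoomnonno
  sorted[3] = mnonnomno$monnmommoo
  sorted[4] = mommoomnonnomno$monn
  sorted[5] = monnmommoomnonnomno$
  sorted[6] = moomnonnomno$monnmom
  sorted[7] = nmommoomnonnomno$mon
  sorted[8] = nnmommoomnonnomno$mo
  sorted[9] = nnomno$monnmommoomno
  sorted[10] = no$monnmommoomnonnom
  sorted[11] = nomno$monnmommoomnon
  sorted[12] = nonnomno$monnmommoom
  sorted[13] = o$monnmommoomnonnomn
  sorted[14] = ommoomnonnomno$monnm
  sorted[15] = omno$monnmommoomnonn
  sorted[16] = omnonnomno$monnmommo
  sorted[17] = onnmommoomnonnomno$m
  sorted[18] = onnomno$monnmommoomn
  sorted[19] = oomnonnomno$monnmomm
sorted[8] = nnmommoomnonnomno$mo

Answer: nnmommoomnonnomno$mo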